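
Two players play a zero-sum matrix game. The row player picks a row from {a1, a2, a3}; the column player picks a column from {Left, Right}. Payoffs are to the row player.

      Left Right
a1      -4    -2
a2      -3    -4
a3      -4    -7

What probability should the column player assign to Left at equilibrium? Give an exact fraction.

2/3

Row minima: a1 → -4, a2 → -4, a3 → -7; maximin = -4.
Column maxima: Left → -3, Right → -2; minimax = -3.
-4 ≠ -3, so there is no saddle point; optimal play is mixed.
a3 is strictly dominated by a2, so the row player never plays it.
On the remaining 2×2 (a1, a2 vs Left, Right):
Let the row player play a1 with probability p. Expected payoff against Left: (-4)p + (-3)(1−p) = −p − 3; against Right: (-2)p + (-4)(1−p) = 2p − 4.
Setting these equal: −p − 3 = 2p − 4 ⇒ −3p = -1 ⇒ p = 1/3, and the value is (-1)·(1/3) − 3 = -10/3.
For the column player: with q = P(Left), equating a1's and a2's payoffs gives −2q − 2 = q − 4 ⇒ q = 2/3.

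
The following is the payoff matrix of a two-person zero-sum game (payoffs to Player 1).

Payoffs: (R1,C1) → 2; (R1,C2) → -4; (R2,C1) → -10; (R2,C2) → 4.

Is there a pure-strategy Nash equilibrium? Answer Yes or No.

Row minima: R1 → -4, R2 → -10; maximin = -4.
Column maxima: C1 → 2, C2 → 4; minimax = 2.
-4 ≠ 2, so no pure-strategy equilibrium exists.

No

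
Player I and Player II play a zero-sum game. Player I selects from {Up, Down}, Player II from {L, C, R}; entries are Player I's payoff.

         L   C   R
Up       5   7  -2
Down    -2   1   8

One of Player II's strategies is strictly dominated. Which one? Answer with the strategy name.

C

L holds Player I's payoff strictly below C in every row: 5 < 7, -2 < 1.
So C is strictly dominated for Player II.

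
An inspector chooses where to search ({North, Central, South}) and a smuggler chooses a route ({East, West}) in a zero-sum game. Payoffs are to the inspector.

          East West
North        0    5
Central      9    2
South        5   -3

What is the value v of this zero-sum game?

15/4

Row minima: North → 0, Central → 2, South → -3; maximin = 2.
Column maxima: East → 9, West → 5; minimax = 5.
2 ≠ 5, so there is no saddle point; optimal play is mixed.
South is strictly dominated by Central, so the inspector never plays it.
On the remaining 2×2 (North, Central vs East, West):
Let the inspector play North with probability p. Expected payoff against East: 0p + 9(1−p) = −9p + 9; against West: 5p + 2(1−p) = 3p + 2.
Setting these equal: −9p + 9 = 3p + 2 ⇒ −12p = -7 ⇒ p = 7/12, and the value is (-9)·(7/12) + 9 = 15/4.
For the smuggler: with q = P(East), equating North's and Central's payoffs gives −5q + 5 = 7q + 2 ⇒ q = 1/4.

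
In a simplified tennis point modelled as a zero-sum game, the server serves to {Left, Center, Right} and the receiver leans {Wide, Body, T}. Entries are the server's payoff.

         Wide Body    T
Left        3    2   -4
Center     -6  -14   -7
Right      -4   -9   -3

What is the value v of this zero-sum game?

Row minima: Left → -4, Center → -14, Right → -9; maximin = -4.
Column maxima: Wide → 3, Body → 2, T → -3; minimax = -3.
-4 ≠ -3, so there is no saddle point; optimal play is mixed.
Center is strictly dominated by Left, so the server never plays it.
Wide is strictly dominated by Body (it gives the server strictly more in every row), so the receiver never plays it.
On the remaining 2×2 (Left, Right vs Body, T):
Let the server play Left with probability p. Expected payoff against Body: 2p + (-9)(1−p) = 11p − 9; against T: (-4)p + (-3)(1−p) = −p − 3.
Setting these equal: 11p − 9 = −p − 3 ⇒ 12p = 6 ⇒ p = 1/2, and the value is (11)·(1/2) − 9 = -7/2.
For the receiver: with q = P(Body), equating Left's and Right's payoffs gives 6q − 4 = −6q − 3 ⇒ q = 1/12.

-7/2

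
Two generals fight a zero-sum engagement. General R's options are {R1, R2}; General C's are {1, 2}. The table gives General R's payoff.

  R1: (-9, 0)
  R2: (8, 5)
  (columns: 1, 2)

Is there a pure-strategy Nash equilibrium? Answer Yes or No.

Yes

Row minima: R1 → -9, R2 → 5; maximin = 5.
Column maxima: 1 → 8, 2 → 5; minimax = 5.
maximin = minimax = 5, so a saddle point exists.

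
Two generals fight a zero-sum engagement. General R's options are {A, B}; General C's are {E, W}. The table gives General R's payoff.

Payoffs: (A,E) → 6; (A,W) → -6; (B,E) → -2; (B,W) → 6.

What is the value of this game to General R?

Row minima: A → -6, B → -2; maximin = -2.
Column maxima: E → 6, W → 6; minimax = 6.
-2 ≠ 6, so there is no saddle point; optimal play is mixed.
Let General R play A with probability p. Expected payoff against E: 6p + (-2)(1−p) = 8p − 2; against W: (-6)p + 6(1−p) = −12p + 6.
Setting these equal: 8p − 2 = −12p + 6 ⇒ 20p = 8 ⇒ p = 2/5, and the value is (8)·(2/5) − 2 = 6/5.
For General C: with q = P(E), equating A's and B's payoffs gives 12q − 6 = −8q + 6 ⇒ q = 3/5.

6/5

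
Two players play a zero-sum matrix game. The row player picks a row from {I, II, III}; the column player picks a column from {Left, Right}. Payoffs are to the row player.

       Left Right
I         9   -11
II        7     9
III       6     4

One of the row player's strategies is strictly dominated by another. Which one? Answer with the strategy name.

II gives a strictly higher payoff than III against every column: 7 > 6, 9 > 4.
So III is strictly dominated and the row player never plays it.

III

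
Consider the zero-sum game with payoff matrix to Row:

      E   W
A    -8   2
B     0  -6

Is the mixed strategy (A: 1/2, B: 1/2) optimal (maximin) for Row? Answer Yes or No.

No

Against E this mix gives (1/2)·(-8) + (1/2)·0 = -4.
Against W this mix gives (1/2)·2 + (1/2)·(-6) = -2.
Column will play E, holding Row to -4. Shifting weight toward the row that does better against E would raise this floor (the equalizing mix achieves -3 against both E and W), so the proposed strategy is not optimal.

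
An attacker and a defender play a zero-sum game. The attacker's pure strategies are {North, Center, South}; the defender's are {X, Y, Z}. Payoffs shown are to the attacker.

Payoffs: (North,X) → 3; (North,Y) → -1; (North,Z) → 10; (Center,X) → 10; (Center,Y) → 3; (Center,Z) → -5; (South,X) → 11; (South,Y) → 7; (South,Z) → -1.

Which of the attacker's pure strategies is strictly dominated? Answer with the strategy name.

Center

South gives a strictly higher payoff than Center against every column: 11 > 10, 7 > 3, -1 > -5.
So Center is strictly dominated and the attacker never plays it.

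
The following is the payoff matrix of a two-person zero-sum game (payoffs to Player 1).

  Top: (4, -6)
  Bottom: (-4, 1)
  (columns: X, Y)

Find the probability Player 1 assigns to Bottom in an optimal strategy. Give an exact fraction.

2/3

Row minima: Top → -6, Bottom → -4; maximin = -4.
Column maxima: X → 4, Y → 1; minimax = 1.
-4 ≠ 1, so there is no saddle point; optimal play is mixed.
Let Player 1 play Top with probability p. Expected payoff against X: 4p + (-4)(1−p) = 8p − 4; against Y: (-6)p + 1(1−p) = −7p + 1.
Setting these equal: 8p − 4 = −7p + 1 ⇒ 15p = 5 ⇒ p = 1/3, and the value is (8)·(1/3) − 4 = -4/3.
For Player 2: with q = P(X), equating Top's and Bottom's payoffs gives 10q − 6 = −5q + 1 ⇒ q = 7/15.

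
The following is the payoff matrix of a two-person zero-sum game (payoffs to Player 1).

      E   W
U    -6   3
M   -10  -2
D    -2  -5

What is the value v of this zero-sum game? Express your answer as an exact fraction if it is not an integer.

Row minima: U → -6, M → -10, D → -5; maximin = -5.
Column maxima: E → -2, W → 3; minimax = -2.
-5 ≠ -2, so there is no saddle point; optimal play is mixed.
M is strictly dominated by U, so Player 1 never plays it.
On the remaining 2×2 (U, D vs E, W):
Let Player 1 play U with probability p. Expected payoff against E: (-6)p + (-2)(1−p) = −4p − 2; against W: 3p + (-5)(1−p) = 8p − 5.
Setting these equal: −4p − 2 = 8p − 5 ⇒ −12p = -3 ⇒ p = 1/4, and the value is (-4)·(1/4) − 2 = -3.
For Player 2: with q = P(E), equating U's and D's payoffs gives −9q + 3 = 3q − 5 ⇒ q = 2/3.

-3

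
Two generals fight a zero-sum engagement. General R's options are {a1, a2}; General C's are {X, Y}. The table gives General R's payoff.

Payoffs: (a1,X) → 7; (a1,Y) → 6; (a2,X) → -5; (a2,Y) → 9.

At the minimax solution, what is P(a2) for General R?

1/15

Row minima: a1 → 6, a2 → -5; maximin = 6.
Column maxima: X → 7, Y → 9; minimax = 7.
6 ≠ 7, so there is no saddle point; optimal play is mixed.
Let General R play a1 with probability p. Expected payoff against X: 7p + (-5)(1−p) = 12p − 5; against Y: 6p + 9(1−p) = −3p + 9.
Setting these equal: 12p − 5 = −3p + 9 ⇒ 15p = 14 ⇒ p = 14/15, and the value is (12)·(14/15) − 5 = 31/5.
For General C: with q = P(X), equating a1's and a2's payoffs gives q + 6 = −14q + 9 ⇒ q = 1/5.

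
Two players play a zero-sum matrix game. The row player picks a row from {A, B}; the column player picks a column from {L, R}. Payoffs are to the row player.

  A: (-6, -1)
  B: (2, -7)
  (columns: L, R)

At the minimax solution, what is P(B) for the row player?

5/14

Row minima: A → -6, B → -7; maximin = -6.
Column maxima: L → 2, R → -1; minimax = -1.
-6 ≠ -1, so there is no saddle point; optimal play is mixed.
Let the row player play A with probability p. Expected payoff against L: (-6)p + 2(1−p) = −8p + 2; against R: (-1)p + (-7)(1−p) = 6p − 7.
Setting these equal: −8p + 2 = 6p − 7 ⇒ −14p = -9 ⇒ p = 9/14, and the value is (-8)·(9/14) + 2 = -22/7.
For the column player: with q = P(L), equating A's and B's payoffs gives −5q − 1 = 9q − 7 ⇒ q = 3/7.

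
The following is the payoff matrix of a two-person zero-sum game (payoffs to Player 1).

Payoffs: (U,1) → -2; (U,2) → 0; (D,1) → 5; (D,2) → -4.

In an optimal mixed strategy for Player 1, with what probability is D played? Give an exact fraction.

2/11

Row minima: U → -2, D → -4; maximin = -2.
Column maxima: 1 → 5, 2 → 0; minimax = 0.
-2 ≠ 0, so there is no saddle point; optimal play is mixed.
Let Player 1 play U with probability p. Expected payoff against 1: (-2)p + 5(1−p) = −7p + 5; against 2: 0p + (-4)(1−p) = 4p − 4.
Setting these equal: −7p + 5 = 4p − 4 ⇒ −11p = -9 ⇒ p = 9/11, and the value is (-7)·(9/11) + 5 = -8/11.
For Player 2: with q = P(1), equating U's and D's payoffs gives −2q = 9q − 4 ⇒ q = 4/11.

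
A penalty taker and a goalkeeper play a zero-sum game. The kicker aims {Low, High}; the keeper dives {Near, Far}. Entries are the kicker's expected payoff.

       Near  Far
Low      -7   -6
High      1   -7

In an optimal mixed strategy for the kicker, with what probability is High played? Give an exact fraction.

Row minima: Low → -7, High → -7; maximin = -7.
Column maxima: Near → 1, Far → -6; minimax = -6.
-7 ≠ -6, so there is no saddle point; optimal play is mixed.
Let the kicker play Low with probability p. Expected payoff against Near: (-7)p + 1(1−p) = −8p + 1; against Far: (-6)p + (-7)(1−p) = p − 7.
Setting these equal: −8p + 1 = p − 7 ⇒ −9p = -8 ⇒ p = 8/9, and the value is (-8)·(8/9) + 1 = -55/9.
For the keeper: with q = P(Near), equating Low's and High's payoffs gives −q − 6 = 8q − 7 ⇒ q = 1/9.

1/9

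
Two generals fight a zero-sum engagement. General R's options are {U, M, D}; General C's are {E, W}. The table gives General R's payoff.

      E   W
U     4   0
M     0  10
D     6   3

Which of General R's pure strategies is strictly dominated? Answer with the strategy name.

U

D gives a strictly higher payoff than U against every column: 6 > 4, 3 > 0.
So U is strictly dominated and General R never plays it.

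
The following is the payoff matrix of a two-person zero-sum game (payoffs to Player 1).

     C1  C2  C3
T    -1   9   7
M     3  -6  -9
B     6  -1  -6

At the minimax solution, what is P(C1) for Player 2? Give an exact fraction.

Row minima: T → -1, M → -9, B → -6; maximin = -1.
Column maxima: C1 → 6, C2 → 9, C3 → 7; minimax = 6.
-1 ≠ 6, so there is no saddle point; optimal play is mixed.
M is strictly dominated by B, so Player 1 never plays it.
C2 is strictly dominated by C3 (it gives Player 1 strictly more in every row), so Player 2 never plays it.
On the remaining 2×2 (T, B vs C1, C3):
Let Player 1 play T with probability p. Expected payoff against C1: (-1)p + 6(1−p) = −7p + 6; against C3: 7p + (-6)(1−p) = 13p − 6.
Setting these equal: −7p + 6 = 13p − 6 ⇒ −20p = -12 ⇒ p = 3/5, and the value is (-7)·(3/5) + 6 = 9/5.
For Player 2: with q = P(C1), equating T's and B's payoffs gives −8q + 7 = 12q − 6 ⇒ q = 13/20.

13/20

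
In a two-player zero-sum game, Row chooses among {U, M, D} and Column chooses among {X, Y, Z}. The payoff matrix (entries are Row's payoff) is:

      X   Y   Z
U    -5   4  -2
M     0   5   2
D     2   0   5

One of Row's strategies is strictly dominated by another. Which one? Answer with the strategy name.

U

M gives a strictly higher payoff than U against every column: 0 > -5, 5 > 4, 2 > -2.
So U is strictly dominated and Row never plays it.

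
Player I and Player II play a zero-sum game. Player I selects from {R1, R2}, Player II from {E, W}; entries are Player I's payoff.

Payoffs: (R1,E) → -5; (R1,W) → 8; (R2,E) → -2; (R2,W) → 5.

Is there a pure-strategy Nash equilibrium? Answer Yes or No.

Yes

Row minima: R1 → -5, R2 → -2; maximin = -2.
Column maxima: E → -2, W → 8; minimax = -2.
maximin = minimax = -2, so a saddle point exists.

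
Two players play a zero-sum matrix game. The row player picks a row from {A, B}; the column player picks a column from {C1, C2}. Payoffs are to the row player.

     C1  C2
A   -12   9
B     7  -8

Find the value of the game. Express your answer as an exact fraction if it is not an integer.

Row minima: A → -12, B → -8; maximin = -8.
Column maxima: C1 → 7, C2 → 9; minimax = 7.
-8 ≠ 7, so there is no saddle point; optimal play is mixed.
Let the row player play A with probability p. Expected payoff against C1: (-12)p + 7(1−p) = −19p + 7; against C2: 9p + (-8)(1−p) = 17p − 8.
Setting these equal: −19p + 7 = 17p − 8 ⇒ −36p = -15 ⇒ p = 5/12, and the value is (-19)·(5/12) + 7 = -11/12.
For the column player: with q = P(C1), equating A's and B's payoffs gives −21q + 9 = 15q − 8 ⇒ q = 17/36.

-11/12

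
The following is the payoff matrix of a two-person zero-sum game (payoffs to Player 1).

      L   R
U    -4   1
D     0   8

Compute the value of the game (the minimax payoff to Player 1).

0

Row minima: U → -4, D → 0; maximin = 0.
Column maxima: L → 0, R → 8; minimax = 0.
Since maximin = minimax = 0, there is a saddle point and the value is 0.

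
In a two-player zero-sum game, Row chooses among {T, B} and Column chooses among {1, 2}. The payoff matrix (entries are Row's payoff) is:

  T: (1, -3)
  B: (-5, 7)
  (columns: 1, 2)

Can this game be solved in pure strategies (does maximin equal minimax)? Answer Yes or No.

No

Row minima: T → -3, B → -5; maximin = -3.
Column maxima: 1 → 1, 2 → 7; minimax = 1.
-3 ≠ 1, so no pure-strategy equilibrium exists.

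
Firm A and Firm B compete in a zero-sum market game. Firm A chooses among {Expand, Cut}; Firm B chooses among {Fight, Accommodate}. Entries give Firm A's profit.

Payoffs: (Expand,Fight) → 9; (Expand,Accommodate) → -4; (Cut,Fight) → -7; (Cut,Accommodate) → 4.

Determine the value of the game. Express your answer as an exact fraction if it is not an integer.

1/3

Row minima: Expand → -4, Cut → -7; maximin = -4.
Column maxima: Fight → 9, Accommodate → 4; minimax = 4.
-4 ≠ 4, so there is no saddle point; optimal play is mixed.
Let Firm A play Expand with probability p. Expected payoff against Fight: 9p + (-7)(1−p) = 16p − 7; against Accommodate: (-4)p + 4(1−p) = −8p + 4.
Setting these equal: 16p − 7 = −8p + 4 ⇒ 24p = 11 ⇒ p = 11/24, and the value is (16)·(11/24) − 7 = 1/3.
For Firm B: with q = P(Fight), equating Expand's and Cut's payoffs gives 13q − 4 = −11q + 4 ⇒ q = 1/3.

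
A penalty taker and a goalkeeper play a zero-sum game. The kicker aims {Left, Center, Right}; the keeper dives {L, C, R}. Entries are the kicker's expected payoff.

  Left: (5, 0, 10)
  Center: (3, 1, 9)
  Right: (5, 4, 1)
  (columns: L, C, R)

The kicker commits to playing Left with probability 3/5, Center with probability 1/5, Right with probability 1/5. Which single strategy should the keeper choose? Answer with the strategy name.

If the keeper plays L, the kicker's expected payoff is (3/5)·5 + (1/5)·3 + (1/5)·5 = 23/5.
If the keeper plays C, the kicker's expected payoff is (3/5)·0 + (1/5)·1 + (1/5)·4 = 1.
If the keeper plays R, the kicker's expected payoff is (3/5)·10 + (1/5)·9 + (1/5)·1 = 8.
The keeper minimizes the kicker's payoff; the smallest is 1, so the best response is C.

C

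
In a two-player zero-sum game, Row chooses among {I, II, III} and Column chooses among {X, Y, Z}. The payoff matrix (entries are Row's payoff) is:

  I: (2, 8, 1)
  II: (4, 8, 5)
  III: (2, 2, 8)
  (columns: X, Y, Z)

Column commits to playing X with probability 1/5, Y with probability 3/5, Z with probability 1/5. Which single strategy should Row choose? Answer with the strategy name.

Expected payoff of I: (1/5)·2 + (3/5)·8 + (1/5)·1 = 27/5.
Expected payoff of II: (1/5)·4 + (3/5)·8 + (1/5)·5 = 33/5.
Expected payoff of III: (1/5)·2 + (3/5)·2 + (1/5)·8 = 16/5.
The largest is 33/5, so Row's best response is II.

II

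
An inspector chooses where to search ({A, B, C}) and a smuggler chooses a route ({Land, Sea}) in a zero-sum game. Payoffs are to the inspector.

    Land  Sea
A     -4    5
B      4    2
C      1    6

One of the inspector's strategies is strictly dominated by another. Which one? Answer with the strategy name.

C gives a strictly higher payoff than A against every column: 1 > -4, 6 > 5.
So A is strictly dominated and the inspector never plays it.

A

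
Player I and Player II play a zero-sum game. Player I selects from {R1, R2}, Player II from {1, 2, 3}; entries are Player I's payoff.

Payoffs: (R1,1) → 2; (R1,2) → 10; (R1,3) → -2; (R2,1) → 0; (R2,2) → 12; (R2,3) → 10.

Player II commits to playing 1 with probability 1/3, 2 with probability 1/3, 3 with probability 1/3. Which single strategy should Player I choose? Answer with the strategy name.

Expected payoff of R1: (1/3)·2 + (1/3)·10 + (1/3)·(-2) = 10/3.
Expected payoff of R2: (1/3)·0 + (1/3)·12 + (1/3)·10 = 22/3.
The largest is 22/3, so Player I's best response is R2.

R2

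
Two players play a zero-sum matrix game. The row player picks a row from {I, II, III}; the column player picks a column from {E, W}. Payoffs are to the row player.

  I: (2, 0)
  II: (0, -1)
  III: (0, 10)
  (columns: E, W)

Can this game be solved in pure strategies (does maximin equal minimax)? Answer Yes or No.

Row minima: I → 0, II → -1, III → 0; maximin = 0.
Column maxima: E → 2, W → 10; minimax = 2.
0 ≠ 2, so no pure-strategy equilibrium exists.

No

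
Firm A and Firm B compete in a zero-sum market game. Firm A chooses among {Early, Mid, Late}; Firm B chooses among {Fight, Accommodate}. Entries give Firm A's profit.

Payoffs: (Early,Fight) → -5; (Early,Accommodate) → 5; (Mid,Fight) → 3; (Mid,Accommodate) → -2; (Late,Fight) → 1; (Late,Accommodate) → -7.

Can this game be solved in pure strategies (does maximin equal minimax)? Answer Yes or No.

No

Row minima: Early → -5, Mid → -2, Late → -7; maximin = -2.
Column maxima: Fight → 3, Accommodate → 5; minimax = 3.
-2 ≠ 3, so no pure-strategy equilibrium exists.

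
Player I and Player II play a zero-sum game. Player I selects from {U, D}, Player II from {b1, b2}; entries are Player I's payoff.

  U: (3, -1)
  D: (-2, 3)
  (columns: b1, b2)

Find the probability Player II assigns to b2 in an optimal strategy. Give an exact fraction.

5/9

Row minima: U → -1, D → -2; maximin = -1.
Column maxima: b1 → 3, b2 → 3; minimax = 3.
-1 ≠ 3, so there is no saddle point; optimal play is mixed.
Let Player I play U with probability p. Expected payoff against b1: 3p + (-2)(1−p) = 5p − 2; against b2: (-1)p + 3(1−p) = −4p + 3.
Setting these equal: 5p − 2 = −4p + 3 ⇒ 9p = 5 ⇒ p = 5/9, and the value is (5)·(5/9) − 2 = 7/9.
For Player II: with q = P(b1), equating U's and D's payoffs gives 4q − 1 = −5q + 3 ⇒ q = 4/9.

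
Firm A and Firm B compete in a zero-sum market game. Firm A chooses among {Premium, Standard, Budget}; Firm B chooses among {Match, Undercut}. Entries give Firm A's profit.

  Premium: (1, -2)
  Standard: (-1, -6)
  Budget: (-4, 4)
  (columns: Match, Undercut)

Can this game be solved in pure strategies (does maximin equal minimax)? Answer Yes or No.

Row minima: Premium → -2, Standard → -6, Budget → -4; maximin = -2.
Column maxima: Match → 1, Undercut → 4; minimax = 1.
-2 ≠ 1, so no pure-strategy equilibrium exists.

No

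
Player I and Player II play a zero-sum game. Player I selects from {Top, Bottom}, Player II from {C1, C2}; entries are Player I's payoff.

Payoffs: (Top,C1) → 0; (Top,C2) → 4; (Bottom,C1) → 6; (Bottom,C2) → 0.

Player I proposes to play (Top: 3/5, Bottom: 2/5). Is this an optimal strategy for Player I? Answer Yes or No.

Against C1 this mix gives (3/5)·0 + (2/5)·6 = 12/5.
Against C2 this mix gives (3/5)·4 + (2/5)·0 = 12/5.
All of Player II's active replies (C1, C2) yield 12/5, and no column does worse for Player I. The mix makes Player II indifferent and guarantees 12/5, so it is optimal.

Yes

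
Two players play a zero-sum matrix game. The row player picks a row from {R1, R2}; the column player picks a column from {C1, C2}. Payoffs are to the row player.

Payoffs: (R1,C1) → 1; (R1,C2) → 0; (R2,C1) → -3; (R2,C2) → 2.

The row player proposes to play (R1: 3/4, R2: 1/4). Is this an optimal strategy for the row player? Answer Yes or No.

Against C1 this mix gives (3/4)·1 + (1/4)·(-3) = 0.
Against C2 this mix gives (3/4)·0 + (1/4)·2 = 1/2.
The column player will play C1, holding the row player to 0. Shifting weight toward the row that does better against C1 would raise this floor (the equalizing mix achieves 1/3 against both C1 and C2), so the proposed strategy is not optimal.

No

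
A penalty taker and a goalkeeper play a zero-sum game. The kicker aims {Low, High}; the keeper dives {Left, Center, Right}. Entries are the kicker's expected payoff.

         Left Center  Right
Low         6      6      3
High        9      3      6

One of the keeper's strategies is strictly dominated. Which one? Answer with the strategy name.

Left

Right holds the kicker's payoff strictly below Left in every row: 3 < 6, 6 < 9.
So Left is strictly dominated for the keeper.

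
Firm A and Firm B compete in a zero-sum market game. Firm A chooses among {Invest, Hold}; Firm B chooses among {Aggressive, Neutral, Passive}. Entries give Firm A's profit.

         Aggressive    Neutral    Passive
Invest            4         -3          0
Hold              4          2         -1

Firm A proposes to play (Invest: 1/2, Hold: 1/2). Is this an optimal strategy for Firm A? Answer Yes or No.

Yes

Against Aggressive this mix gives (1/2)·4 + (1/2)·4 = 4.
Against Neutral this mix gives (1/2)·(-3) + (1/2)·2 = -1/2.
Against Passive this mix gives (1/2)·0 + (1/2)·(-1) = -1/2.
All of Firm B's active replies (Neutral, Passive) yield -1/2, and no column does worse for Firm A. The mix makes Firm B indifferent and guarantees -1/2, so it is optimal.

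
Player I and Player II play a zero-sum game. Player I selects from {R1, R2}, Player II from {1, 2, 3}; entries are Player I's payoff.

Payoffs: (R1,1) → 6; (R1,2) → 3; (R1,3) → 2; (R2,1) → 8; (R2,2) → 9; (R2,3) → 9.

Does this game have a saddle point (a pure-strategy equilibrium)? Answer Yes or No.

Row minima: R1 → 2, R2 → 8; maximin = 8.
Column maxima: 1 → 8, 2 → 9, 3 → 9; minimax = 8.
maximin = minimax = 8, so a saddle point exists.

Yes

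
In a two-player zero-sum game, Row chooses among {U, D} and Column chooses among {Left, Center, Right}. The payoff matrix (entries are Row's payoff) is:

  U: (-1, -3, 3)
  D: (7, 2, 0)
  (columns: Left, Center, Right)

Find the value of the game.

Row minima: U → -3, D → 0; maximin = 0.
Column maxima: Left → 7, Center → 2, Right → 3; minimax = 2.
0 ≠ 2, so there is no saddle point; optimal play is mixed.
Left is strictly dominated by Center (it gives Row strictly more in every row), so Column never plays it.
On the remaining 2×2 (U, D vs Center, Right):
Let Row play U with probability p. Expected payoff against Center: (-3)p + 2(1−p) = −5p + 2; against Right: 3p + 0(1−p) = 3p.
Setting these equal: −5p + 2 = 3p ⇒ −8p = -2 ⇒ p = 1/4, and the value is (-5)·(1/4) + 2 = 3/4.
For Column: with q = P(Center), equating U's and D's payoffs gives −6q + 3 = 2q ⇒ q = 3/8.

3/4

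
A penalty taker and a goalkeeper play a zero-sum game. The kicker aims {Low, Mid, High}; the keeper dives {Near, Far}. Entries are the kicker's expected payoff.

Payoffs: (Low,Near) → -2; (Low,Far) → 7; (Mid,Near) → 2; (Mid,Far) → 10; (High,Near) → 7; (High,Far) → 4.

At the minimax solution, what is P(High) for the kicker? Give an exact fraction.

Row minima: Low → -2, Mid → 2, High → 4; maximin = 4.
Column maxima: Near → 7, Far → 10; minimax = 7.
4 ≠ 7, so there is no saddle point; optimal play is mixed.
Low is strictly dominated by Mid, so the kicker never plays it.
On the remaining 2×2 (Mid, High vs Near, Far):
Let the kicker play Mid with probability p. Expected payoff against Near: 2p + 7(1−p) = −5p + 7; against Far: 10p + 4(1−p) = 6p + 4.
Setting these equal: −5p + 7 = 6p + 4 ⇒ −11p = -3 ⇒ p = 3/11, and the value is (-5)·(3/11) + 7 = 62/11.
For the keeper: with q = P(Near), equating Mid's and High's payoffs gives −8q + 10 = 3q + 4 ⇒ q = 6/11.

8/11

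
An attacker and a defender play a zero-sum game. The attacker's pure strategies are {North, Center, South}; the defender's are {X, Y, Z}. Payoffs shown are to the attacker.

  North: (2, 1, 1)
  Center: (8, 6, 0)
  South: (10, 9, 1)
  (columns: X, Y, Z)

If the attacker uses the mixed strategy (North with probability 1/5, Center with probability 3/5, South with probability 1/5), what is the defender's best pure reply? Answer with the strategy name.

If the defender plays X, the attacker's expected payoff is (1/5)·2 + (3/5)·8 + (1/5)·10 = 36/5.
If the defender plays Y, the attacker's expected payoff is (1/5)·1 + (3/5)·6 + (1/5)·9 = 28/5.
If the defender plays Z, the attacker's expected payoff is (1/5)·1 + (3/5)·0 + (1/5)·1 = 2/5.
The defender minimizes the attacker's payoff; the smallest is 2/5, so the best response is Z.

Z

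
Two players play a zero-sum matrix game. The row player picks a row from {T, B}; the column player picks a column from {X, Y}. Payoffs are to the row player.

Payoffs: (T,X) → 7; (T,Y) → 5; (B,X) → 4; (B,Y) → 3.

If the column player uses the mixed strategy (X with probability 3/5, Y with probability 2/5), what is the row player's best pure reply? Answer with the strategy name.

Expected payoff of T: (3/5)·7 + (2/5)·5 = 31/5.
Expected payoff of B: (3/5)·4 + (2/5)·3 = 18/5.
The largest is 31/5, so the row player's best response is T.

T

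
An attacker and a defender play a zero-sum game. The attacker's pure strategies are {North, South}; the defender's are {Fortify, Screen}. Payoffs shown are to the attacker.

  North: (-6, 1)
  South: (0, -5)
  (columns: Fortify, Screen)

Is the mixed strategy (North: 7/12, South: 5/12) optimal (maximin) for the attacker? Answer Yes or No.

No

Against Fortify this mix gives (7/12)·(-6) + (5/12)·0 = -7/2.
Against Screen this mix gives (7/12)·1 + (5/12)·(-5) = -3/2.
The defender will play Fortify, holding the attacker to -7/2. Shifting weight toward the row that does better against Fortify would raise this floor (the equalizing mix achieves -5/2 against both Fortify and Screen), so the proposed strategy is not optimal.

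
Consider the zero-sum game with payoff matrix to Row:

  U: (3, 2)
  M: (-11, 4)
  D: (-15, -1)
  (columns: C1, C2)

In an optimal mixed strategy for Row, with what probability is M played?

1/16

Row minima: U → 2, M → -11, D → -15; maximin = 2.
Column maxima: C1 → 3, C2 → 4; minimax = 3.
2 ≠ 3, so there is no saddle point; optimal play is mixed.
D is strictly dominated by U, so Row never plays it.
On the remaining 2×2 (U, M vs C1, C2):
Let Row play U with probability p. Expected payoff against C1: 3p + (-11)(1−p) = 14p − 11; against C2: 2p + 4(1−p) = −2p + 4.
Setting these equal: 14p − 11 = −2p + 4 ⇒ 16p = 15 ⇒ p = 15/16, and the value is (14)·(15/16) − 11 = 17/8.
For Column: with q = P(C1), equating U's and M's payoffs gives q + 2 = −15q + 4 ⇒ q = 1/8.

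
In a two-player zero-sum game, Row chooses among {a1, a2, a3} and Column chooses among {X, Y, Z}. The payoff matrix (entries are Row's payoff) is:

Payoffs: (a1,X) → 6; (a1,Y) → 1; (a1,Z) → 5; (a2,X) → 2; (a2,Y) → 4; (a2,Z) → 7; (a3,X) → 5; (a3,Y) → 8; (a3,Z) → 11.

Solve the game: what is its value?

Row minima: a1 → 1, a2 → 2, a3 → 5; maximin = 5.
Column maxima: X → 6, Y → 8, Z → 11; minimax = 6.
5 ≠ 6, so there is no saddle point; optimal play is mixed.
a2 is strictly dominated by a3, so Row never plays it.
Z is strictly dominated by Y (it gives Row strictly more in every row), so Column never plays it.
On the remaining 2×2 (a1, a3 vs X, Y):
Let Row play a1 with probability p. Expected payoff against X: 6p + 5(1−p) = p + 5; against Y: 1p + 8(1−p) = −7p + 8.
Setting these equal: p + 5 = −7p + 8 ⇒ 8p = 3 ⇒ p = 3/8, and the value is (1)·(3/8) + 5 = 43/8.
For Column: with q = P(X), equating a1's and a3's payoffs gives 5q + 1 = −3q + 8 ⇒ q = 7/8.

43/8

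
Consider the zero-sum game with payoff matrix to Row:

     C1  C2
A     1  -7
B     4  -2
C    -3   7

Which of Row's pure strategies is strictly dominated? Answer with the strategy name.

A

B gives a strictly higher payoff than A against every column: 4 > 1, -2 > -7.
So A is strictly dominated and Row never plays it.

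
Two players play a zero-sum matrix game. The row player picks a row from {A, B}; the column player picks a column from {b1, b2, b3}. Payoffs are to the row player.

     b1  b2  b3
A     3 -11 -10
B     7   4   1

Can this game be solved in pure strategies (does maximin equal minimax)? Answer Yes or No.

Row minima: A → -11, B → 1; maximin = 1.
Column maxima: b1 → 7, b2 → 4, b3 → 1; minimax = 1.
maximin = minimax = 1, so a saddle point exists.

Yes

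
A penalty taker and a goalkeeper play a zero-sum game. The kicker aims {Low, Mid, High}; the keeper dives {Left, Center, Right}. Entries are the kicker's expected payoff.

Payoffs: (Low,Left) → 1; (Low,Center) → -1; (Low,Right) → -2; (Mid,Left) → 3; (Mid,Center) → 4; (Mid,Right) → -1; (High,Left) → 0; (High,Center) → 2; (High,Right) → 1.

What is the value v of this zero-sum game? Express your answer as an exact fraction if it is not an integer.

Row minima: Low → -2, Mid → -1, High → 0; maximin = 0.
Column maxima: Left → 3, Center → 4, Right → 1; minimax = 1.
0 ≠ 1, so there is no saddle point; optimal play is mixed.
Low is strictly dominated by Mid, so the kicker never plays it.
With Low eliminated, Center is strictly dominated by Left (it gives the kicker strictly more in every remaining row), so the keeper never plays it.
On the remaining 2×2 (Mid, High vs Left, Right):
Let the kicker play Mid with probability p. Expected payoff against Left: 3p + 0(1−p) = 3p; against Right: (-1)p + 1(1−p) = −2p + 1.
Setting these equal: 3p = −2p + 1 ⇒ 5p = 1 ⇒ p = 1/5, and the value is (3)·(1/5) = 3/5.
For the keeper: with q = P(Left), equating Mid's and High's payoffs gives 4q − 1 = −q + 1 ⇒ q = 2/5.

3/5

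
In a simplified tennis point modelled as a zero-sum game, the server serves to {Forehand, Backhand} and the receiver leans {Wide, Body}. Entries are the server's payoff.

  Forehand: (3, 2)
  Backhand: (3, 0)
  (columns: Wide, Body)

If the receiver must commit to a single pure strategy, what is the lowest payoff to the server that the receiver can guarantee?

Column maxima: Wide → 3, Body → 2.
The smallest of these is 2.

2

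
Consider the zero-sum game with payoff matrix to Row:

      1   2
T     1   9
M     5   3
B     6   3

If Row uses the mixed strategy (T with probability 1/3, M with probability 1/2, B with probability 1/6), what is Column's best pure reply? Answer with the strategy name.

1

If Column plays 1, Row's expected payoff is (1/3)·1 + (1/2)·5 + (1/6)·6 = 23/6.
If Column plays 2, Row's expected payoff is (1/3)·9 + (1/2)·3 + (1/6)·3 = 5.
Column minimizes Row's payoff; the smallest is 23/6, so the best response is 1.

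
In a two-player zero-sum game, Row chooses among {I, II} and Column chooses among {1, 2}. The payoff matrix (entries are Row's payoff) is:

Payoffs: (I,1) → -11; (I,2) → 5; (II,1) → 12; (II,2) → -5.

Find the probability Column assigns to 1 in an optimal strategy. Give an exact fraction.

Row minima: I → -11, II → -5; maximin = -5.
Column maxima: 1 → 12, 2 → 5; minimax = 5.
-5 ≠ 5, so there is no saddle point; optimal play is mixed.
Let Row play I with probability p. Expected payoff against 1: (-11)p + 12(1−p) = −23p + 12; against 2: 5p + (-5)(1−p) = 10p − 5.
Setting these equal: −23p + 12 = 10p − 5 ⇒ −33p = -17 ⇒ p = 17/33, and the value is (-23)·(17/33) + 12 = 5/33.
For Column: with q = P(1), equating I's and II's payoffs gives −16q + 5 = 17q − 5 ⇒ q = 10/33.

10/33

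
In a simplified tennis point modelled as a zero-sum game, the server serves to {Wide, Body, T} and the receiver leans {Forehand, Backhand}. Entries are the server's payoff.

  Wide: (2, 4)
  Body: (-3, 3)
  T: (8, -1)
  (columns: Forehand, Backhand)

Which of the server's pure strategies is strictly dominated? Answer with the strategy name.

Wide gives a strictly higher payoff than Body against every column: 2 > -3, 4 > 3.
So Body is strictly dominated and the server never plays it.

Body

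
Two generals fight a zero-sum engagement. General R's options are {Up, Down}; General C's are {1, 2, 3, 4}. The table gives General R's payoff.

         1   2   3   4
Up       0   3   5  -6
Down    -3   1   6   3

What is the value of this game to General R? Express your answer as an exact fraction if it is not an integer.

Row minima: Up → -6, Down → -3; maximin = -3.
Column maxima: 1 → 0, 2 → 3, 3 → 6, 4 → 3; minimax = 0.
-3 ≠ 0, so there is no saddle point; optimal play is mixed.
2 is strictly dominated by 1 (it gives General R strictly more in every row), so General C never plays it.
3 is strictly dominated by 1 (it gives General R strictly more in every row), so General C never plays it.
On the remaining 2×2 (Up, Down vs 1, 4):
Let General R play Up with probability p. Expected payoff against 1: 0p + (-3)(1−p) = 3p − 3; against 4: (-6)p + 3(1−p) = −9p + 3.
Setting these equal: 3p − 3 = −9p + 3 ⇒ 12p = 6 ⇒ p = 1/2, and the value is (3)·(1/2) − 3 = -3/2.
For General C: with q = P(1), equating Up's and Down's payoffs gives 6q − 6 = −6q + 3 ⇒ q = 3/4.

-3/2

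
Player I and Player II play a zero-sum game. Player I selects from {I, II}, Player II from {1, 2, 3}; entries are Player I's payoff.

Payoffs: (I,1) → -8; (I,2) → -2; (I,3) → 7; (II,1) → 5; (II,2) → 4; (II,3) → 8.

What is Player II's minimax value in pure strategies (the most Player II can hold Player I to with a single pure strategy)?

4

Column maxima: 1 → 5, 2 → 4, 3 → 8.
The smallest of these is 4.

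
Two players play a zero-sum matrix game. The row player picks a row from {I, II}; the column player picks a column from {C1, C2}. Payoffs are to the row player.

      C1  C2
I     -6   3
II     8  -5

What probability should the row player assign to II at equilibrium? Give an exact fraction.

9/22

Row minima: I → -6, II → -5; maximin = -5.
Column maxima: C1 → 8, C2 → 3; minimax = 3.
-5 ≠ 3, so there is no saddle point; optimal play is mixed.
Let the row player play I with probability p. Expected payoff against C1: (-6)p + 8(1−p) = −14p + 8; against C2: 3p + (-5)(1−p) = 8p − 5.
Setting these equal: −14p + 8 = 8p − 5 ⇒ −22p = -13 ⇒ p = 13/22, and the value is (-14)·(13/22) + 8 = -3/11.
For the column player: with q = P(C1), equating I's and II's payoffs gives −9q + 3 = 13q − 5 ⇒ q = 4/11.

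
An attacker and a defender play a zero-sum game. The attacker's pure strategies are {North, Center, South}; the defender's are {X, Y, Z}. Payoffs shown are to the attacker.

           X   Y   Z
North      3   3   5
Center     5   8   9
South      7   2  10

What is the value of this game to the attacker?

Row minima: North → 3, Center → 5, South → 2; maximin = 5.
Column maxima: X → 7, Y → 8, Z → 10; minimax = 7.
5 ≠ 7, so there is no saddle point; optimal play is mixed.
North is strictly dominated by Center, so the attacker never plays it.
Z is strictly dominated by X (it gives the attacker strictly more in every row), so the defender never plays it.
On the remaining 2×2 (Center, South vs X, Y):
Let the attacker play Center with probability p. Expected payoff against X: 5p + 7(1−p) = −2p + 7; against Y: 8p + 2(1−p) = 6p + 2.
Setting these equal: −2p + 7 = 6p + 2 ⇒ −8p = -5 ⇒ p = 5/8, and the value is (-2)·(5/8) + 7 = 23/4.
For the defender: with q = P(X), equating Center's and South's payoffs gives −3q + 8 = 5q + 2 ⇒ q = 3/4.

23/4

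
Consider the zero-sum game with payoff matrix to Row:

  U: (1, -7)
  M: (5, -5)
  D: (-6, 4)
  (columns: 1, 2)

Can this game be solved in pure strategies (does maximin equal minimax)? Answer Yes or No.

No

Row minima: U → -7, M → -5, D → -6; maximin = -5.
Column maxima: 1 → 5, 2 → 4; minimax = 4.
-5 ≠ 4, so no pure-strategy equilibrium exists.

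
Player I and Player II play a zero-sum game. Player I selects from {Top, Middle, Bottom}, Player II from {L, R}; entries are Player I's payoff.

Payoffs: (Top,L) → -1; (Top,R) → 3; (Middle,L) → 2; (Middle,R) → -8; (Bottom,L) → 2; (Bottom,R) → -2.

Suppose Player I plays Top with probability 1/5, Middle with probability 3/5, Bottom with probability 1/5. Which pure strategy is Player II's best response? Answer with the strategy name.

R

If Player II plays L, Player I's expected payoff is (1/5)·(-1) + (3/5)·2 + (1/5)·2 = 7/5.
If Player II plays R, Player I's expected payoff is (1/5)·3 + (3/5)·(-8) + (1/5)·(-2) = -23/5.
Player II minimizes Player I's payoff; the smallest is -23/5, so the best response is R.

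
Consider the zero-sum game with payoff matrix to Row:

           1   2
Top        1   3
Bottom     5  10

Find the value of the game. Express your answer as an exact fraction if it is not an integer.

Row minima: Top → 1, Bottom → 5; maximin = 5.
Column maxima: 1 → 5, 2 → 10; minimax = 5.
Since maximin = minimax = 5, there is a saddle point and the value is 5.

5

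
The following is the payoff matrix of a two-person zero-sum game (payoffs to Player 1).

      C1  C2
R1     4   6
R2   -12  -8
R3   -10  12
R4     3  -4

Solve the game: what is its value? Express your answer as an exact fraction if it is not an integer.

4

Row minima: R1 → 4, R2 → -12, R3 → -10, R4 → -4; maximin = 4.
Column maxima: C1 → 4, C2 → 12; minimax = 4.
Since maximin = minimax = 4, there is a saddle point and the value is 4.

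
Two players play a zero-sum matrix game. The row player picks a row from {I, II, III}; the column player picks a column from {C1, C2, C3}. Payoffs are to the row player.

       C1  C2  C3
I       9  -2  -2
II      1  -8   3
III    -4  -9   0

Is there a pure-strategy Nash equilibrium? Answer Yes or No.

Yes

Row minima: I → -2, II → -8, III → -9; maximin = -2.
Column maxima: C1 → 9, C2 → -2, C3 → 3; minimax = -2.
maximin = minimax = -2, so a saddle point exists.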